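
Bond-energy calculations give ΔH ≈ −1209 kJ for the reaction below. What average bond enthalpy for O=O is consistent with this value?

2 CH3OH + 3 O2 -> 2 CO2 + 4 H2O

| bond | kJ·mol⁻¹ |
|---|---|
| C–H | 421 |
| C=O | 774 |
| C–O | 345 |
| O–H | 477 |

Let D be the O=O bond energy.
Σ(broken) = 6×421 + 2×345 + 2×477 + 3×D = 4170 + 3D
Σ(formed) = 4×774 + 8×477 = 6912
ΔH = Σ(broken) − Σ(formed) = (4170 + 3D) − (6912) = −2742 + 3D
Setting this equal to −1209 kJ gives 3D = 1533, so D = 511 kJ/mol.

D(O=O) ≈ 511 kJ/mol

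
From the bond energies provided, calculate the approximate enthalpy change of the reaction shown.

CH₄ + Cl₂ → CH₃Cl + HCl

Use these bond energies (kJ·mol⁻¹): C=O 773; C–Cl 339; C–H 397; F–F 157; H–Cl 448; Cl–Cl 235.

ΔH ≈ −155 kJ

Bonds broken (reactants):
  C–H: 4 × 397 = 1588
  Cl–Cl: 1 × 235 = 235
  Σ(broken) = 1823 kJ
Bonds formed (products):
  C–Cl: 1 × 339 = 339
  C–H: 3 × 397 = 1191
  H–Cl: 1 × 448 = 448
  Σ(formed) = 1978 kJ
ΔH = Σ(broken) − Σ(formed) = 1823 − 1978 = −155 kJ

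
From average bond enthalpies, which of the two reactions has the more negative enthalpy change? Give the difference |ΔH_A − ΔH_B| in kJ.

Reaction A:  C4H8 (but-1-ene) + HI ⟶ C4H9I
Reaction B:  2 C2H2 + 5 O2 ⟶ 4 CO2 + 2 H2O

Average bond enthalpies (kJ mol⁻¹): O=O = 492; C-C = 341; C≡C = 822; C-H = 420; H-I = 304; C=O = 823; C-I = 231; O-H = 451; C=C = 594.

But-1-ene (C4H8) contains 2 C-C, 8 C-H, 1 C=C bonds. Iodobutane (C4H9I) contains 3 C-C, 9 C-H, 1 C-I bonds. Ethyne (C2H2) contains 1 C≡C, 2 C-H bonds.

Reaction A:
  Bonds broken (reactants):
    C-C: 2 × 341 = 682
    C-H: 8 × 420 = 3360
    C=C: 1 × 594 = 594
    H-I: 1 × 304 = 304
    Σ(broken) = 4940 kJ
  Bonds formed (products):
    C-C: 3 × 341 = 1023
    C-H: 9 × 420 = 3780
    C-I: 1 × 231 = 231
    Σ(formed) = 5034 kJ
  ΔH_A = 4940 − 5034 = −94 kJ
Reaction B:
  Bonds broken (reactants):
    C≡C: 2 × 822 = 1644
    C-H: 4 × 420 = 1680
    O=O: 5 × 492 = 2460
    Σ(broken) = 5784 kJ
  Bonds formed (products):
    C=O: 8 × 823 = 6584
    O-H: 4 × 451 = 1804
    Σ(formed) = 8388 kJ
  ΔH_B = 5784 − 8388 = −2604 kJ
ΔH_A − ΔH_B = +2510 kJ, so reaction B has the more negative ΔH; |ΔH_A − ΔH_B| = 2510 kJ.

Reaction B, by 2510 kJ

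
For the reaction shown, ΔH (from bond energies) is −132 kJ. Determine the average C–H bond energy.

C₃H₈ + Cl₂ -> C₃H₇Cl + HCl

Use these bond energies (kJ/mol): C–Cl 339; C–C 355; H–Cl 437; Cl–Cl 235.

D(C–H) ≈ 409 kJ/mol

Let D be the C–H bond energy.
Σ(broken) = 2×355 + 8×D + 1×235 = 945 + 8D
Σ(formed) = 2×355 + 1×339 + 7×D + 1×437 = 1486 + 7D
ΔH = Σ(broken) − Σ(formed) = (945 + 8D) − (1486 + 7D) = −541 + D
Setting this equal to −132 kJ gives D = 409 kJ/mol.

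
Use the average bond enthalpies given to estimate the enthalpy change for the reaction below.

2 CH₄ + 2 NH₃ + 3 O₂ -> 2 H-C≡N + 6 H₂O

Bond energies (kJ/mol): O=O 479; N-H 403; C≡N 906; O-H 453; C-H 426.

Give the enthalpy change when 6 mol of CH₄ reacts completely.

ΔH = −2511 kJ

Bonds broken (reactants):
  C-H: 8 × 426 = 3408
  N-H: 6 × 403 = 2418
  O=O: 3 × 479 = 1437
  Σ(broken) = 7263 kJ
Bonds formed (products):
  C≡N: 2 × 906 = 1812
  C-H: 2 × 426 = 852
  O-H: 12 × 453 = 5436
  Σ(formed) = 8100 kJ
ΔH = Σ(broken) − Σ(formed) = 7263 − 8100 = −837 kJ
For 3× the reaction as written: 3 × (−837) = −2511 kJ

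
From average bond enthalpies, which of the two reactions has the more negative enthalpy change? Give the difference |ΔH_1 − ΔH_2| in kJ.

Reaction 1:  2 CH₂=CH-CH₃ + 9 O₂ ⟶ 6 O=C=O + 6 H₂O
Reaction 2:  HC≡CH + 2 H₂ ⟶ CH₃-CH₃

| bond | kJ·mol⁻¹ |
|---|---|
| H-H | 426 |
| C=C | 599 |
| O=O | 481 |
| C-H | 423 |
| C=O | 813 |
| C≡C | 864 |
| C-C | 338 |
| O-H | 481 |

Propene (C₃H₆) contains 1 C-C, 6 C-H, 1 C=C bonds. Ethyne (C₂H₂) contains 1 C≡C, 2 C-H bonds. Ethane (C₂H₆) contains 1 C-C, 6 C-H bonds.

Reaction 1, by 3935 kJ

Reaction 1:
  Bonds broken (reactants):
    C-C: 2 × 338 = 676
    C-H: 12 × 423 = 5076
    C=C: 2 × 599 = 1198
    O=O: 9 × 481 = 4329
    Σ(broken) = 11279 kJ
  Bonds formed (products):
    C=O: 12 × 813 = 9756
    O-H: 12 × 481 = 5772
    Σ(formed) = 15528 kJ
  ΔH_1 = 11279 − 15528 = −4249 kJ
Reaction 2:
  Bonds broken (reactants):
    C≡C: 1 × 864 = 864
    C-H: 2 × 423 = 846
    H-H: 2 × 426 = 852
    Σ(broken) = 2562 kJ
  Bonds formed (products):
    C-C: 1 × 338 = 338
    C-H: 6 × 423 = 2538
    Σ(formed) = 2876 kJ
  ΔH_2 = 2562 − 2876 = −314 kJ
ΔH_1 − ΔH_2 = −3935 kJ, so reaction 1 has the more negative ΔH; |ΔH_1 − ΔH_2| = 3935 kJ.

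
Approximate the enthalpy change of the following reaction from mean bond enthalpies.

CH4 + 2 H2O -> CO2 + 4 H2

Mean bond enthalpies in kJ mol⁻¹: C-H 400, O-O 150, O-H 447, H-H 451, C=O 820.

Bonds broken (reactants):
  C-H: 4 × 400 = 1600
  O-H: 4 × 447 = 1788
  Σ(broken) = 3388 kJ
Bonds formed (products):
  C=O: 2 × 820 = 1640
  H-H: 4 × 451 = 1804
  Σ(formed) = 3444 kJ
ΔH = Σ(broken) − Σ(formed) = 3388 − 3444 = −56 kJ

ΔH ≈ −56 kJ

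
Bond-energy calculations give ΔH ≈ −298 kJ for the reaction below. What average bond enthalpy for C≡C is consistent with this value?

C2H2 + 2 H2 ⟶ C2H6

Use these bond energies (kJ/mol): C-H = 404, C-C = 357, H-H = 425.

Let D be the C≡C bond energy.
Σ(broken) = 1×D + 2×404 + 2×425 = 1658 + D
Σ(formed) = 1×357 + 6×404 = 2781
ΔH = Σ(broken) − Σ(formed) = (1658 + D) − (2781) = −1123 + D
Setting this equal to −298 kJ gives D = 825 kJ/mol.

D(C≡C) ≈ 825 kJ/mol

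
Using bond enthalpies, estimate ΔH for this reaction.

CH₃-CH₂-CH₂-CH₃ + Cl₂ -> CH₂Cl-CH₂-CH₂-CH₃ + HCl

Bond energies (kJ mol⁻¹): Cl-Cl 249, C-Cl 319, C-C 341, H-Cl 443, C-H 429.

Bonds broken (reactants):
  C-C: 3 × 341 = 1023
  C-H: 10 × 429 = 4290
  Cl-Cl: 1 × 249 = 249
  Σ(broken) = 5562 kJ
Bonds formed (products):
  C-C: 3 × 341 = 1023
  C-Cl: 1 × 319 = 319
  C-H: 9 × 429 = 3861
  H-Cl: 1 × 443 = 443
  Σ(formed) = 5646 kJ
ΔH = Σ(broken) − Σ(formed) = 5562 − 5646 = −84 kJ

ΔH ≈ −84 kJ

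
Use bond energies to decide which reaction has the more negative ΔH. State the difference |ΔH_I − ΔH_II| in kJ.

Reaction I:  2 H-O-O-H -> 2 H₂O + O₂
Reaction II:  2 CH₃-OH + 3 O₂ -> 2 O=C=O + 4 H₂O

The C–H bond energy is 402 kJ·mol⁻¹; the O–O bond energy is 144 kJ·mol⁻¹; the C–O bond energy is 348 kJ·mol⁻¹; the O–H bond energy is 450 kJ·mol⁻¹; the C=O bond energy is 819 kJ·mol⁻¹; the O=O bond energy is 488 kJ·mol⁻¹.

Reaction I:
  Bonds broken (reactants):
    O–H: 4 × 450 = 1800
    O–O: 2 × 144 = 288
    Σ(broken) = 2088 kJ
  Bonds formed (products):
    O–H: 4 × 450 = 1800
    O=O: 1 × 488 = 488
    Σ(formed) = 2288 kJ
  ΔH_I = 2088 − 2288 = −200 kJ
Reaction II:
  Bonds broken (reactants):
    C–H: 6 × 402 = 2412
    C–O: 2 × 348 = 696
    O–H: 2 × 450 = 900
    O=O: 3 × 488 = 1464
    Σ(broken) = 5472 kJ
  Bonds formed (products):
    C=O: 4 × 819 = 3276
    O–H: 8 × 450 = 3600
    Σ(formed) = 6876 kJ
  ΔH_II = 5472 − 6876 = −1404 kJ
ΔH_I − ΔH_II = +1204 kJ, so reaction II has the more negative ΔH; |ΔH_I − ΔH_II| = 1204 kJ.

Reaction II, by 1204 kJ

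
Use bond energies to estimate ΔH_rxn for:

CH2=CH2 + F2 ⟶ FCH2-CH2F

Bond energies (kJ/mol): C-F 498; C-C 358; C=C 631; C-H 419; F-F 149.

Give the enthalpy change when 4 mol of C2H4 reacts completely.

Bonds broken (reactants):
  C-H: 4 × 419 = 1676
  C=C: 1 × 631 = 631
  F-F: 1 × 149 = 149
  Σ(broken) = 2456 kJ
Bonds formed (products):
  C-C: 1 × 358 = 358
  C-F: 2 × 498 = 996
  C-H: 4 × 419 = 1676
  Σ(formed) = 3030 kJ
ΔH = Σ(broken) − Σ(formed) = 2456 − 3030 = −574 kJ
For 4× the reaction as written: 4 × (−574) = −2296 kJ

ΔH = −2296 kJ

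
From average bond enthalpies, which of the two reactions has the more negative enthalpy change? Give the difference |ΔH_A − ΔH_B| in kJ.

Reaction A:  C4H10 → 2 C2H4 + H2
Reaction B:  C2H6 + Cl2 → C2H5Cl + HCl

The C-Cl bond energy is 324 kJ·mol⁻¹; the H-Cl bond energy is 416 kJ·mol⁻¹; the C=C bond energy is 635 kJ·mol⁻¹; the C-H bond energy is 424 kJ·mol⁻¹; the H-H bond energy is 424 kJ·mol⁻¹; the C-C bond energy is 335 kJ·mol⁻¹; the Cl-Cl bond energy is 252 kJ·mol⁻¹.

Reaction B, by 223 kJ

Reaction A:
  Bonds broken (reactants):
    C-C: 3 × 335 = 1005
    C-H: 10 × 424 = 4240
    Σ(broken) = 5245 kJ
  Bonds formed (products):
    C-H: 8 × 424 = 3392
    C=C: 2 × 635 = 1270
    H-H: 1 × 424 = 424
    Σ(formed) = 5086 kJ
  ΔH_A = 5245 − 5086 = +159 kJ
Reaction B:
  Bonds broken (reactants):
    C-C: 1 × 335 = 335
    C-H: 6 × 424 = 2544
    Cl-Cl: 1 × 252 = 252
    Σ(broken) = 3131 kJ
  Bonds formed (products):
    C-C: 1 × 335 = 335
    C-Cl: 1 × 324 = 324
    C-H: 5 × 424 = 2120
    H-Cl: 1 × 416 = 416
    Σ(formed) = 3195 kJ
  ΔH_B = 3131 − 3195 = −64 kJ
ΔH_A − ΔH_B = +223 kJ, so reaction B has the more negative ΔH; |ΔH_A − ΔH_B| = 223 kJ.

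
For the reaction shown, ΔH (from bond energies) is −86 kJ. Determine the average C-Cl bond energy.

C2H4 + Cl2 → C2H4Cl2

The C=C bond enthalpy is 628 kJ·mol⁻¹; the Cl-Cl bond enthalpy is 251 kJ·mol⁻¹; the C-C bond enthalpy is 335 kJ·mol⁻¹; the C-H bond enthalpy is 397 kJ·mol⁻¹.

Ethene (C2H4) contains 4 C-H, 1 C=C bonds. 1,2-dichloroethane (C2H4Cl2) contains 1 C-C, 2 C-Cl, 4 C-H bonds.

D(C-Cl) ≈ 315 kJ/mol

Let D be the C-Cl bond energy.
Σ(broken) = 4×397 + 1×628 + 1×251 = 2467
Σ(formed) = 1×335 + 2×D + 4×397 = 1923 + 2D
ΔH = Σ(broken) − Σ(formed) = (2467) − (1923 + 2D) = +544 − 2D
Setting this equal to −86 kJ gives 2D = 630, so D = 315 kJ/mol.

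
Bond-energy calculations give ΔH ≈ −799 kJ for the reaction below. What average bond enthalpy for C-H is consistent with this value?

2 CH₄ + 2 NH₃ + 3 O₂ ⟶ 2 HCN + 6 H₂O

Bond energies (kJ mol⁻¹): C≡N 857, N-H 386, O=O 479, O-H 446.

Let D be the C-H bond energy.
Σ(broken) = 8×D + 6×386 + 3×479 = 3753 + 8D
Σ(formed) = 2×857 + 2×D + 12×446 = 7066 + 2D
ΔH = Σ(broken) − Σ(formed) = (3753 + 8D) − (7066 + 2D) = −3313 + 6D
Setting this equal to −799 kJ gives 6D = 2514, so D = 419 kJ/mol.

D(C-H) ≈ 419 kJ/mol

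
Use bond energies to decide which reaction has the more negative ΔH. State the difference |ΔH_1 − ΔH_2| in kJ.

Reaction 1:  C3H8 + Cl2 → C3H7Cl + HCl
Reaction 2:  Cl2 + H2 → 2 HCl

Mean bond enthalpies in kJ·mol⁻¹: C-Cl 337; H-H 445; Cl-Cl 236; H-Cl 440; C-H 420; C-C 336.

Reaction 2, by 78 kJ

Reaction 1:
  Bonds broken (reactants):
    C-C: 2 × 336 = 672
    C-H: 8 × 420 = 3360
    Cl-Cl: 1 × 236 = 236
    Σ(broken) = 4268 kJ
  Bonds formed (products):
    C-C: 2 × 336 = 672
    C-Cl: 1 × 337 = 337
    C-H: 7 × 420 = 2940
    H-Cl: 1 × 440 = 440
    Σ(formed) = 4389 kJ
  ΔH_1 = 4268 − 4389 = −121 kJ
Reaction 2:
  Bonds broken (reactants):
    Cl-Cl: 1 × 236 = 236
    H-H: 1 × 445 = 445
    Σ(broken) = 681 kJ
  Bonds formed (products):
    H-Cl: 2 × 440 = 880
    Σ(formed) = 880 kJ
  ΔH_2 = 681 − 880 = −199 kJ
ΔH_1 − ΔH_2 = +78 kJ, so reaction 2 has the more negative ΔH; |ΔH_1 − ΔH_2| = 78 kJ.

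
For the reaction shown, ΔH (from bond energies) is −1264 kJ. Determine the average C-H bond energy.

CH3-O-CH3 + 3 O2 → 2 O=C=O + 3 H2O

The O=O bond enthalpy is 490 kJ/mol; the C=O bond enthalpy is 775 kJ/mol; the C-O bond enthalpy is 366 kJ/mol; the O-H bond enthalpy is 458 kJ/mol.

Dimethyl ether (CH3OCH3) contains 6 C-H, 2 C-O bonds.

Let D be the C-H bond energy.
Σ(broken) = 6×D + 2×366 + 3×490 = 2202 + 6D
Σ(formed) = 4×775 + 6×458 = 5848
ΔH = Σ(broken) − Σ(formed) = (2202 + 6D) − (5848) = −3646 + 6D
Setting this equal to −1264 kJ gives 6D = 2382, so D = 397 kJ/mol.

D(C-H) ≈ 397 kJ/mol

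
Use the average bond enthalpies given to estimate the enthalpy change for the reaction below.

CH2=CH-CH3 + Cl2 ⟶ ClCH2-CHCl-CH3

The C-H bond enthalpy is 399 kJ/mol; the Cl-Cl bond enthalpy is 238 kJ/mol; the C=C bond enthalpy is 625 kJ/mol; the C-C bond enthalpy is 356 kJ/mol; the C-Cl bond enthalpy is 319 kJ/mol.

ΔH ≈ −131 kJ

Bonds broken (reactants):
  C-C: 1 × 356 = 356
  C-H: 6 × 399 = 2394
  C=C: 1 × 625 = 625
  Cl-Cl: 1 × 238 = 238
  Σ(broken) = 3613 kJ
Bonds formed (products):
  C-C: 2 × 356 = 712
  C-Cl: 2 × 319 = 638
  C-H: 6 × 399 = 2394
  Σ(formed) = 3744 kJ
ΔH = Σ(broken) − Σ(formed) = 3613 − 3744 = −131 kJ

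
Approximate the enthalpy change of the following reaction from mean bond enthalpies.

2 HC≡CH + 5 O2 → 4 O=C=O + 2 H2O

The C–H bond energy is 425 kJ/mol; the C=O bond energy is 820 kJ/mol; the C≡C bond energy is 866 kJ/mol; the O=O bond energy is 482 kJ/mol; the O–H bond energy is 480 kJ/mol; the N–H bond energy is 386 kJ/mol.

ΔH ≈ −2638 kJ

Bonds broken (reactants):
  C≡C: 2 × 866 = 1732
  C–H: 4 × 425 = 1700
  O=O: 5 × 482 = 2410
  Σ(broken) = 5842 kJ
Bonds formed (products):
  C=O: 8 × 820 = 6560
  O–H: 4 × 480 = 1920
  Σ(formed) = 8480 kJ
ΔH = Σ(broken) − Σ(formed) = 5842 − 8480 = −2638 kJ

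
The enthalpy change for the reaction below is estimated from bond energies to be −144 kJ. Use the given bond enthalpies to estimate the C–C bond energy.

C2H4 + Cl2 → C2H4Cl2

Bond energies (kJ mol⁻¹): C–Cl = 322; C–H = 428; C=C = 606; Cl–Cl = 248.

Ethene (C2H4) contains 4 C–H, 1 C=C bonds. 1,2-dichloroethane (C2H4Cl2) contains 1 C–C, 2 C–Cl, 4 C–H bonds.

Let D be the C–C bond energy.
Σ(broken) = 4×428 + 1×606 + 1×248 = 2566
Σ(formed) = 1×D + 2×322 + 4×428 = 2356 + D
ΔH = Σ(broken) − Σ(formed) = (2566) − (2356 + D) = +210 − D
Setting this equal to −144 kJ gives D = 354 kJ/mol.

D(C–C) ≈ 354 kJ/mol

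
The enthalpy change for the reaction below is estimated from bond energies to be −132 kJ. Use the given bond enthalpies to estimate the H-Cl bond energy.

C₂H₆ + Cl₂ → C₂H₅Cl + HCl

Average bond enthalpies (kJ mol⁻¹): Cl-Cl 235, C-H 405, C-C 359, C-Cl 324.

Let D be the H-Cl bond energy.
Σ(broken) = 1×359 + 6×405 + 1×235 = 3024
Σ(formed) = 1×359 + 1×324 + 5×405 + 1×D = 2708 + D
ΔH = Σ(broken) − Σ(formed) = (3024) − (2708 + D) = +316 − D
Setting this equal to −132 kJ gives D = 448 kJ/mol.

D(H-Cl) ≈ 448 kJ/mol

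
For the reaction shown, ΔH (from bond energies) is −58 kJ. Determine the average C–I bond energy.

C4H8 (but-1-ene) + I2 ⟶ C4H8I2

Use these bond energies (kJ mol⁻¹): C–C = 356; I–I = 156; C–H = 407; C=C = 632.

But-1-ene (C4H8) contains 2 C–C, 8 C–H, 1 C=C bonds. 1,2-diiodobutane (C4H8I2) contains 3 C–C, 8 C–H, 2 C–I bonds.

D(C–I) ≈ 245 kJ/mol

Let D be the C–I bond energy.
Σ(broken) = 2×356 + 8×407 + 1×632 + 1×156 = 4756
Σ(formed) = 3×356 + 8×407 + 2×D = 4324 + 2D
ΔH = Σ(broken) − Σ(formed) = (4756) − (4324 + 2D) = +432 − 2D
Setting this equal to −58 kJ gives 2D = 490, so D = 245 kJ/mol.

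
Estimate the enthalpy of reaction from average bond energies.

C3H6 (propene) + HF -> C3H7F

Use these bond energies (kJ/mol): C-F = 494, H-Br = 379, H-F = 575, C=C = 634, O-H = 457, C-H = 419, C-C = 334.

Bonds broken (reactants):
  C-C: 1 × 334 = 334
  C-H: 6 × 419 = 2514
  C=C: 1 × 634 = 634
  H-F: 1 × 575 = 575
  Σ(broken) = 4057 kJ
Bonds formed (products):
  C-C: 2 × 334 = 668
  C-F: 1 × 494 = 494
  C-H: 7 × 419 = 2933
  Σ(formed) = 4095 kJ
ΔH = Σ(broken) − Σ(formed) = 4057 − 4095 = −38 kJ

ΔH ≈ −38 kJ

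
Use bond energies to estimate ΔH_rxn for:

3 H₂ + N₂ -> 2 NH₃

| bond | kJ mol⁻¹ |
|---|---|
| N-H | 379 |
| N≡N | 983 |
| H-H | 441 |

ΔH ≈ +32 kJ

Bonds broken (reactants):
  H-H: 3 × 441 = 1323
  N≡N: 1 × 983 = 983
  Σ(broken) = 2306 kJ
Bonds formed (products):
  N-H: 6 × 379 = 2274
  Σ(formed) = 2274 kJ
ΔH = Σ(broken) − Σ(formed) = 2306 − 2274 = +32 kJ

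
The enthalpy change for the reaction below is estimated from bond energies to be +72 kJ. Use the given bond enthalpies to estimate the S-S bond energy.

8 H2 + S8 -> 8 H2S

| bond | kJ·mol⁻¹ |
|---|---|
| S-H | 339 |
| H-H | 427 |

D(S-S) ≈ 260 kJ/mol

Let D be the S-S bond energy.
Σ(broken) = 8×427 + 8×D = 3416 + 8D
Σ(formed) = 16×339 = 5424
ΔH = Σ(broken) − Σ(formed) = (3416 + 8D) − (5424) = −2008 + 8D
Setting this equal to +72 kJ gives 8D = 2080, so D = 260 kJ/mol.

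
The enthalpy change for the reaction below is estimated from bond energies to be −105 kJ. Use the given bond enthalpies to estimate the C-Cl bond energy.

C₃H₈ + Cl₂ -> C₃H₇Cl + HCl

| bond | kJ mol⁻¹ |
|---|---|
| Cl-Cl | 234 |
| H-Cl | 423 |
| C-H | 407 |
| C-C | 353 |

D(C-Cl) ≈ 323 kJ/mol

Let D be the C-Cl bond energy.
Σ(broken) = 2×353 + 8×407 + 1×234 = 4196
Σ(formed) = 2×353 + 1×D + 7×407 + 1×423 = 3978 + D
ΔH = Σ(broken) − Σ(formed) = (4196) − (3978 + D) = +218 − D
Setting this equal to −105 kJ gives D = 323 kJ/mol.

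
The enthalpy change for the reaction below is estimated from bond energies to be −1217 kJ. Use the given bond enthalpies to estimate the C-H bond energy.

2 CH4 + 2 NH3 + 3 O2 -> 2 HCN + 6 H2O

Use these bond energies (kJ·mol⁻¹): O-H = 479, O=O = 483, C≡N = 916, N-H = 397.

D(C-H) ≈ 422 kJ/mol

Let D be the C-H bond energy.
Σ(broken) = 8×D + 6×397 + 3×483 = 3831 + 8D
Σ(formed) = 2×916 + 2×D + 12×479 = 7580 + 2D
ΔH = Σ(broken) − Σ(formed) = (3831 + 8D) − (7580 + 2D) = −3749 + 6D
Setting this equal to −1217 kJ gives 6D = 2532, so D = 422 kJ/mol.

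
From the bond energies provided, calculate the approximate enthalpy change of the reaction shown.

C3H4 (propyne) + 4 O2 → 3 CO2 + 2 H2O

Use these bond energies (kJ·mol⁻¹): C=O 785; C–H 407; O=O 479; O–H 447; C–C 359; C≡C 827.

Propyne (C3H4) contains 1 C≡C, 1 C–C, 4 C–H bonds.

ΔH ≈ −1768 kJ

Bonds broken (reactants):
  C≡C: 1 × 827 = 827
  C–C: 1 × 359 = 359
  C–H: 4 × 407 = 1628
  O=O: 4 × 479 = 1916
  Σ(broken) = 4730 kJ
Bonds formed (products):
  C=O: 6 × 785 = 4710
  O–H: 4 × 447 = 1788
  Σ(formed) = 6498 kJ
ΔH = Σ(broken) − Σ(formed) = 4730 − 6498 = −1768 kJ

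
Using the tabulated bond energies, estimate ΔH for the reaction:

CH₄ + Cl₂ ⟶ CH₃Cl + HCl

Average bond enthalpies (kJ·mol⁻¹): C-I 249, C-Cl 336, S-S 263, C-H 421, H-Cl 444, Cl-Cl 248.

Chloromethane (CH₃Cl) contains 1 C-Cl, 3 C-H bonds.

Bonds broken (reactants):
  C-H: 4 × 421 = 1684
  Cl-Cl: 1 × 248 = 248
  Σ(broken) = 1932 kJ
Bonds formed (products):
  C-Cl: 1 × 336 = 336
  C-H: 3 × 421 = 1263
  H-Cl: 1 × 444 = 444
  Σ(formed) = 2043 kJ
ΔH = Σ(broken) − Σ(formed) = 1932 − 2043 = −111 kJ

ΔH ≈ −111 kJ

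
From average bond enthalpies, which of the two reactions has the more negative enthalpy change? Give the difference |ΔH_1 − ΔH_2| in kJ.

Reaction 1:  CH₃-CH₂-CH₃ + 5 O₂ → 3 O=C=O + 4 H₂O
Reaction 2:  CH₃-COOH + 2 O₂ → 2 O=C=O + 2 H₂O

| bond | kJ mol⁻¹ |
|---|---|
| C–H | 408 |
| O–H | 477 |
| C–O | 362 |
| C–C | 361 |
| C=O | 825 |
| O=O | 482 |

Reaction 1, by 1375 kJ

Reaction 1:
  Bonds broken (reactants):
    C–C: 2 × 361 = 722
    C–H: 8 × 408 = 3264
    O=O: 5 × 482 = 2410
    Σ(broken) = 6396 kJ
  Bonds formed (products):
    C=O: 6 × 825 = 4950
    O–H: 8 × 477 = 3816
    Σ(formed) = 8766 kJ
  ΔH_1 = 6396 − 8766 = −2370 kJ
Reaction 2:
  Bonds broken (reactants):
    C–C: 1 × 361 = 361
    C–H: 3 × 408 = 1224
    C–O: 1 × 362 = 362
    C=O: 1 × 825 = 825
    O–H: 1 × 477 = 477
    O=O: 2 × 482 = 964
    Σ(broken) = 4213 kJ
  Bonds formed (products):
    C=O: 4 × 825 = 3300
    O–H: 4 × 477 = 1908
    Σ(formed) = 5208 kJ
  ΔH_2 = 4213 − 5208 = −995 kJ
ΔH_1 − ΔH_2 = −1375 kJ, so reaction 1 has the more negative ΔH; |ΔH_1 − ΔH_2| = 1375 kJ.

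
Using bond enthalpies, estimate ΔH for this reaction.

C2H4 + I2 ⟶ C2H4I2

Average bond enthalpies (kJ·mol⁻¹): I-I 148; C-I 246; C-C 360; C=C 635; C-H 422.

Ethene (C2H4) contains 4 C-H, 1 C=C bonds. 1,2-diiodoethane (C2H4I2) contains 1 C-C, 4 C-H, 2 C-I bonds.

Bonds broken (reactants):
  C-H: 4 × 422 = 1688
  C=C: 1 × 635 = 635
  I-I: 1 × 148 = 148
  Σ(broken) = 2471 kJ
Bonds formed (products):
  C-C: 1 × 360 = 360
  C-H: 4 × 422 = 1688
  C-I: 2 × 246 = 492
  Σ(formed) = 2540 kJ
ΔH = Σ(broken) − Σ(formed) = 2471 − 2540 = −69 kJ

ΔH ≈ −69 kJ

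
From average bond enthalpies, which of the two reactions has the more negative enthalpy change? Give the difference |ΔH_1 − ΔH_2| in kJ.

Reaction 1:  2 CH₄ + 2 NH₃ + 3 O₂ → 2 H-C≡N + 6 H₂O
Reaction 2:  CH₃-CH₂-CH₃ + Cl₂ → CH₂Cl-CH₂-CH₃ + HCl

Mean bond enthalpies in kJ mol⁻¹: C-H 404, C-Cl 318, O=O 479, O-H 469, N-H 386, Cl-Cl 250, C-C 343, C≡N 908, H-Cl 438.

Reaction 1, by 1165 kJ

Reaction 1:
  Bonds broken (reactants):
    C-H: 8 × 404 = 3232
    N-H: 6 × 386 = 2316
    O=O: 3 × 479 = 1437
    Σ(broken) = 6985 kJ
  Bonds formed (products):
    C≡N: 2 × 908 = 1816
    C-H: 2 × 404 = 808
    O-H: 12 × 469 = 5628
    Σ(formed) = 8252 kJ
  ΔH_1 = 6985 − 8252 = −1267 kJ
Reaction 2:
  Bonds broken (reactants):
    C-C: 2 × 343 = 686
    C-H: 8 × 404 = 3232
    Cl-Cl: 1 × 250 = 250
    Σ(broken) = 4168 kJ
  Bonds formed (products):
    C-C: 2 × 343 = 686
    C-Cl: 1 × 318 = 318
    C-H: 7 × 404 = 2828
    H-Cl: 1 × 438 = 438
    Σ(formed) = 4270 kJ
  ΔH_2 = 4168 − 4270 = −102 kJ
ΔH_1 − ΔH_2 = −1165 kJ, so reaction 1 has the more negative ΔH; |ΔH_1 − ΔH_2| = 1165 kJ.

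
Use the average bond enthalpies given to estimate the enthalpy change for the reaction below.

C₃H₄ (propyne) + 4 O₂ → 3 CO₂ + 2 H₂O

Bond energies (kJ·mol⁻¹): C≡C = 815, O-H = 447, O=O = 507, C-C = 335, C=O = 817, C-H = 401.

Bonds broken (reactants):
  C≡C: 1 × 815 = 815
  C-C: 1 × 335 = 335
  C-H: 4 × 401 = 1604
  O=O: 4 × 507 = 2028
  Σ(broken) = 4782 kJ
Bonds formed (products):
  C=O: 6 × 817 = 4902
  O-H: 4 × 447 = 1788
  Σ(formed) = 6690 kJ
ΔH = Σ(broken) − Σ(formed) = 4782 − 6690 = −1908 kJ

ΔH ≈ −1908 kJ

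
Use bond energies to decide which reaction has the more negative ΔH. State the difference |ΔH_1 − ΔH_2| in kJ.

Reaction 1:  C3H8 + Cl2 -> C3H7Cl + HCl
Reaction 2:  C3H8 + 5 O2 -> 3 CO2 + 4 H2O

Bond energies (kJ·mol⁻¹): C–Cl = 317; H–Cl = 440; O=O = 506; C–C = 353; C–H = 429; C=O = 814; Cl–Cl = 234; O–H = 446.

Reaction 2, by 1690 kJ

Reaction 1:
  Bonds broken (reactants):
    C–C: 2 × 353 = 706
    C–H: 8 × 429 = 3432
    Cl–Cl: 1 × 234 = 234
    Σ(broken) = 4372 kJ
  Bonds formed (products):
    C–C: 2 × 353 = 706
    C–Cl: 1 × 317 = 317
    C–H: 7 × 429 = 3003
    H–Cl: 1 × 440 = 440
    Σ(formed) = 4466 kJ
  ΔH_1 = 4372 − 4466 = −94 kJ
Reaction 2:
  Bonds broken (reactants):
    C–C: 2 × 353 = 706
    C–H: 8 × 429 = 3432
    O=O: 5 × 506 = 2530
    Σ(broken) = 6668 kJ
  Bonds formed (products):
    C=O: 6 × 814 = 4884
    O–H: 8 × 446 = 3568
    Σ(formed) = 8452 kJ
  ΔH_2 = 6668 − 8452 = −1784 kJ
ΔH_1 − ΔH_2 = +1690 kJ, so reaction 2 has the more negative ΔH; |ΔH_1 − ΔH_2| = 1690 kJ.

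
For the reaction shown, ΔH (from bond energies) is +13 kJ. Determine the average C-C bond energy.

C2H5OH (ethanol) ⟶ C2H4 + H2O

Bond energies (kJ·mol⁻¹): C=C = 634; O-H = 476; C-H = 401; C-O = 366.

D(C-C) ≈ 356 kJ/mol

Let D be the C-C bond energy.
Σ(broken) = 1×D + 5×401 + 1×366 + 1×476 = 2847 + D
Σ(formed) = 4×401 + 1×634 + 2×476 = 3190
ΔH = Σ(broken) − Σ(formed) = (2847 + D) − (3190) = −343 + D
Setting this equal to +13 kJ gives D = 356 kJ/mol.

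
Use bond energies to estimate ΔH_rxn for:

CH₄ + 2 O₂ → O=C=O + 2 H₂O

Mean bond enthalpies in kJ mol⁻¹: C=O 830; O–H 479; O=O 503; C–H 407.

Bonds broken (reactants):
  C–H: 4 × 407 = 1628
  O=O: 2 × 503 = 1006
  Σ(broken) = 2634 kJ
Bonds formed (products):
  C=O: 2 × 830 = 1660
  O–H: 4 × 479 = 1916
  Σ(formed) = 3576 kJ
ΔH = Σ(broken) − Σ(formed) = 2634 − 3576 = −942 kJ

ΔH ≈ −942 kJ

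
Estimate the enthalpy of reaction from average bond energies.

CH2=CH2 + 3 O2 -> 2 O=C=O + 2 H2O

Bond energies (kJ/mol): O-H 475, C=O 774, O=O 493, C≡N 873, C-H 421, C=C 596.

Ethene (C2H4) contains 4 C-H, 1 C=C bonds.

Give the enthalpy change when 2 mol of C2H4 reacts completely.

ΔH = −2474 kJ

Bonds broken (reactants):
  C-H: 4 × 421 = 1684
  C=C: 1 × 596 = 596
  O=O: 3 × 493 = 1479
  Σ(broken) = 3759 kJ
Bonds formed (products):
  C=O: 4 × 774 = 3096
  O-H: 4 × 475 = 1900
  Σ(formed) = 4996 kJ
ΔH = Σ(broken) − Σ(formed) = 3759 − 4996 = −1237 kJ
For 2× the reaction as written: 2 × (−1237) = −2474 kJ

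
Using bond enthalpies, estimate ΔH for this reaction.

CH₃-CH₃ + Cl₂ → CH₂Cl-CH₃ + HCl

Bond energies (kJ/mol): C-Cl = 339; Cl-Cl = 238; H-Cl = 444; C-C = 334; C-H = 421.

ΔH ≈ −124 kJ

Bonds broken (reactants):
  C-C: 1 × 334 = 334
  C-H: 6 × 421 = 2526
  Cl-Cl: 1 × 238 = 238
  Σ(broken) = 3098 kJ
Bonds formed (products):
  C-C: 1 × 334 = 334
  C-Cl: 1 × 339 = 339
  C-H: 5 × 421 = 2105
  H-Cl: 1 × 444 = 444
  Σ(formed) = 3222 kJ
ΔH = Σ(broken) − Σ(formed) = 3098 − 3222 = −124 kJ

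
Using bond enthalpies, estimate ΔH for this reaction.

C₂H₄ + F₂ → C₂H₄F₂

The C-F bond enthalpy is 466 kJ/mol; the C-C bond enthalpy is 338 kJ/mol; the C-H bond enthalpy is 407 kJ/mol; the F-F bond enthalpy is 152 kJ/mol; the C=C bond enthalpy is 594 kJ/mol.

ΔH ≈ −524 kJ

Bonds broken (reactants):
  C-H: 4 × 407 = 1628
  C=C: 1 × 594 = 594
  F-F: 1 × 152 = 152
  Σ(broken) = 2374 kJ
Bonds formed (products):
  C-C: 1 × 338 = 338
  C-F: 2 × 466 = 932
  C-H: 4 × 407 = 1628
  Σ(formed) = 2898 kJ
ΔH = Σ(broken) − Σ(formed) = 2374 − 2898 = −524 kJ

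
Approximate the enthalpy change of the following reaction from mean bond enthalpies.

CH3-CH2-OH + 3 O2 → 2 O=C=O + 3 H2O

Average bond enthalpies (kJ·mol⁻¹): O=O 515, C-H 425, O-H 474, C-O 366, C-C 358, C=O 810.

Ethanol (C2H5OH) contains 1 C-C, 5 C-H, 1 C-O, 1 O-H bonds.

Bonds broken (reactants):
  C-C: 1 × 358 = 358
  C-H: 5 × 425 = 2125
  C-O: 1 × 366 = 366
  O-H: 1 × 474 = 474
  O=O: 3 × 515 = 1545
  Σ(broken) = 4868 kJ
Bonds formed (products):
  C=O: 4 × 810 = 3240
  O-H: 6 × 474 = 2844
  Σ(formed) = 6084 kJ
ΔH = Σ(broken) − Σ(formed) = 4868 − 6084 = −1216 kJ

ΔH ≈ −1216 kJ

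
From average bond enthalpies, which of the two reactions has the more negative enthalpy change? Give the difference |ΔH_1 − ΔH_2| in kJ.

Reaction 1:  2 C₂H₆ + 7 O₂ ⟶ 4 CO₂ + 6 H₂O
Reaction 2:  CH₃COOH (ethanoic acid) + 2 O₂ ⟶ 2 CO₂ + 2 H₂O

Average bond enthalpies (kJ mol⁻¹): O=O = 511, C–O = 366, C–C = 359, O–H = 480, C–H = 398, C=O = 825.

Reaction 1:
  Bonds broken (reactants):
    C–C: 2 × 359 = 718
    C–H: 12 × 398 = 4776
    O=O: 7 × 511 = 3577
    Σ(broken) = 9071 kJ
  Bonds formed (products):
    C=O: 8 × 825 = 6600
    O–H: 12 × 480 = 5760
    Σ(formed) = 12360 kJ
  ΔH_1 = 9071 − 12360 = −3289 kJ
Reaction 2:
  Bonds broken (reactants):
    C–C: 1 × 359 = 359
    C–H: 3 × 398 = 1194
    C–O: 1 × 366 = 366
    C=O: 1 × 825 = 825
    O–H: 1 × 480 = 480
    O=O: 2 × 511 = 1022
    Σ(broken) = 4246 kJ
  Bonds formed (products):
    C=O: 4 × 825 = 3300
    O–H: 4 × 480 = 1920
    Σ(formed) = 5220 kJ
  ΔH_2 = 4246 − 5220 = −974 kJ
ΔH_1 − ΔH_2 = −2315 kJ, so reaction 1 has the more negative ΔH; |ΔH_1 − ΔH_2| = 2315 kJ.

Reaction 1, by 2315 kJ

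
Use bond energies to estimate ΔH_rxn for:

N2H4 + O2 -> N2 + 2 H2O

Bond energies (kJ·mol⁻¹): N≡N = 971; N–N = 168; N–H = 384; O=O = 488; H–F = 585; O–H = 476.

Bonds broken (reactants):
  N–H: 4 × 384 = 1536
  N–N: 1 × 168 = 168
  O=O: 1 × 488 = 488
  Σ(broken) = 2192 kJ
Bonds formed (products):
  N≡N: 1 × 971 = 971
  O–H: 4 × 476 = 1904
  Σ(formed) = 2875 kJ
ΔH = Σ(broken) − Σ(formed) = 2192 − 2875 = −683 kJ

ΔH ≈ −683 kJ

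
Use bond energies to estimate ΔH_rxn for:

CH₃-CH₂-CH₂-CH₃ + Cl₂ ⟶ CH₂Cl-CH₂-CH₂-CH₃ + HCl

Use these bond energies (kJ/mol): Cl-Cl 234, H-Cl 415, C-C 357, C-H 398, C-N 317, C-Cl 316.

Bonds broken (reactants):
  C-C: 3 × 357 = 1071
  C-H: 10 × 398 = 3980
  Cl-Cl: 1 × 234 = 234
  Σ(broken) = 5285 kJ
Bonds formed (products):
  C-C: 3 × 357 = 1071
  C-Cl: 1 × 316 = 316
  C-H: 9 × 398 = 3582
  H-Cl: 1 × 415 = 415
  Σ(formed) = 5384 kJ
ΔH = Σ(broken) − Σ(formed) = 5285 − 5384 = −99 kJ

ΔH ≈ −99 kJ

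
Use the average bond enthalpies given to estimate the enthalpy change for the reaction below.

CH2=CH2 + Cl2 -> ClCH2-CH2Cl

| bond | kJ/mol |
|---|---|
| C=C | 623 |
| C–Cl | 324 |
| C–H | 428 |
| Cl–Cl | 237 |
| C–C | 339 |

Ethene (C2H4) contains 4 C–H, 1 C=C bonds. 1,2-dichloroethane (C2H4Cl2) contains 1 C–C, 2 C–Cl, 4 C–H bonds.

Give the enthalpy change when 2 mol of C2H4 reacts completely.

ΔH = −254 kJ

Bonds broken (reactants):
  C–H: 4 × 428 = 1712
  C=C: 1 × 623 = 623
  Cl–Cl: 1 × 237 = 237
  Σ(broken) = 2572 kJ
Bonds formed (products):
  C–C: 1 × 339 = 339
  C–Cl: 2 × 324 = 648
  C–H: 4 × 428 = 1712
  Σ(formed) = 2699 kJ
ΔH = Σ(broken) − Σ(formed) = 2572 − 2699 = −127 kJ
For 2× the reaction as written: 2 × (−127) = −254 kJ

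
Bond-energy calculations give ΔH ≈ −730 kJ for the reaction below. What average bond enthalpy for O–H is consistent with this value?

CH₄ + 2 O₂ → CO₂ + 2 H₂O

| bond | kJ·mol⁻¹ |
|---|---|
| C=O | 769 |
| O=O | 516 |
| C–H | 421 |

Let D be the O–H bond energy.
Σ(broken) = 4×421 + 2×516 = 2716
Σ(formed) = 2×769 + 4×D = 1538 + 4D
ΔH = Σ(broken) − Σ(formed) = (2716) − (1538 + 4D) = +1178 − 4D
Setting this equal to −730 kJ gives 4D = 1908, so D = 477 kJ/mol.

D(O–H) ≈ 477 kJ/mol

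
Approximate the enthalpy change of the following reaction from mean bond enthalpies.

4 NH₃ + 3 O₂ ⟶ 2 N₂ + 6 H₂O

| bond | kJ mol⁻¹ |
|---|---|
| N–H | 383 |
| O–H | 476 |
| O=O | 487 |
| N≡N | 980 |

Bonds broken (reactants):
  N–H: 12 × 383 = 4596
  O=O: 3 × 487 = 1461
  Σ(broken) = 6057 kJ
Bonds formed (products):
  N≡N: 2 × 980 = 1960
  O–H: 12 × 476 = 5712
  Σ(formed) = 7672 kJ
ΔH = Σ(broken) − Σ(formed) = 6057 − 7672 = −1615 kJ

ΔH ≈ −1615 kJ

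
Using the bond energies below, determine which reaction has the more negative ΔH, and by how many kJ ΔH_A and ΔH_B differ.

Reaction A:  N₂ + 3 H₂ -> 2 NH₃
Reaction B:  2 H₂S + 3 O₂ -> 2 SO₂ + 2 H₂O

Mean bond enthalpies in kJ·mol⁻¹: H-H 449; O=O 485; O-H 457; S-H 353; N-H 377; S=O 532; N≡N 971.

Reaction A:
  Bonds broken (reactants):
    H-H: 3 × 449 = 1347
    N≡N: 1 × 971 = 971
    Σ(broken) = 2318 kJ
  Bonds formed (products):
    N-H: 6 × 377 = 2262
    Σ(formed) = 2262 kJ
  ΔH_A = 2318 − 2262 = +56 kJ
Reaction B:
  Bonds broken (reactants):
    O=O: 3 × 485 = 1455
    S-H: 4 × 353 = 1412
    Σ(broken) = 2867 kJ
  Bonds formed (products):
    O-H: 4 × 457 = 1828
    S=O: 4 × 532 = 2128
    Σ(formed) = 3956 kJ
  ΔH_B = 2867 − 3956 = −1089 kJ
ΔH_A − ΔH_B = +1145 kJ, so reaction B has the more negative ΔH; |ΔH_A − ΔH_B| = 1145 kJ.

Reaction B, by 1145 kJ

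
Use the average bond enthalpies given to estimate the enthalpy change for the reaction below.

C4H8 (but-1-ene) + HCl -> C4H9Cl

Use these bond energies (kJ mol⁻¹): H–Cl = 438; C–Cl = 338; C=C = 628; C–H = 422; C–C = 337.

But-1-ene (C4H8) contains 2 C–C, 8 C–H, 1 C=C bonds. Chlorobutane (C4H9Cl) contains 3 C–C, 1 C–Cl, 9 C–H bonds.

ΔH ≈ −31 kJ

Bonds broken (reactants):
  C–C: 2 × 337 = 674
  C–H: 8 × 422 = 3376
  C=C: 1 × 628 = 628
  H–Cl: 1 × 438 = 438
  Σ(broken) = 5116 kJ
Bonds formed (products):
  C–C: 3 × 337 = 1011
  C–Cl: 1 × 338 = 338
  C–H: 9 × 422 = 3798
  Σ(formed) = 5147 kJ
ΔH = Σ(broken) − Σ(formed) = 5116 − 5147 = −31 kJ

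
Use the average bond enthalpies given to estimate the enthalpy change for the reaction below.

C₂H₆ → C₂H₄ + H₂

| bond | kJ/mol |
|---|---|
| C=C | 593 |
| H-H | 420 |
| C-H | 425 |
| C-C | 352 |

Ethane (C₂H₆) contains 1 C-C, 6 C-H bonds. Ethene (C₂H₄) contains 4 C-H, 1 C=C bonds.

ΔH ≈ +189 kJ

Bonds broken (reactants):
  C-C: 1 × 352 = 352
  C-H: 6 × 425 = 2550
  Σ(broken) = 2902 kJ
Bonds formed (products):
  C-H: 4 × 425 = 1700
  C=C: 1 × 593 = 593
  H-H: 1 × 420 = 420
  Σ(formed) = 2713 kJ
ΔH = Σ(broken) − Σ(formed) = 2902 − 2713 = +189 kJ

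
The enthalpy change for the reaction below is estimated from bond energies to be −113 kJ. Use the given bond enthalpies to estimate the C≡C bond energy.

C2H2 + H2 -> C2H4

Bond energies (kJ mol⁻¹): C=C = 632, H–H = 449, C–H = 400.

Let D be the C≡C bond energy.
Σ(broken) = 1×D + 2×400 + 1×449 = 1249 + D
Σ(formed) = 4×400 + 1×632 = 2232
ΔH = Σ(broken) − Σ(formed) = (1249 + D) − (2232) = −983 + D
Setting this equal to −113 kJ gives D = 870 kJ/mol.

D(C≡C) ≈ 870 kJ/mol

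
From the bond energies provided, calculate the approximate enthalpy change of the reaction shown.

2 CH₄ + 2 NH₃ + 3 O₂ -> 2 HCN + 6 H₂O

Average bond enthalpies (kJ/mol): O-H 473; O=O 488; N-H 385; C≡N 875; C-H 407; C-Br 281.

ΔH ≈ −1210 kJ

Bonds broken (reactants):
  C-H: 8 × 407 = 3256
  N-H: 6 × 385 = 2310
  O=O: 3 × 488 = 1464
  Σ(broken) = 7030 kJ
Bonds formed (products):
  C≡N: 2 × 875 = 1750
  C-H: 2 × 407 = 814
  O-H: 12 × 473 = 5676
  Σ(formed) = 8240 kJ
ΔH = Σ(broken) − Σ(formed) = 7030 − 8240 = −1210 kJ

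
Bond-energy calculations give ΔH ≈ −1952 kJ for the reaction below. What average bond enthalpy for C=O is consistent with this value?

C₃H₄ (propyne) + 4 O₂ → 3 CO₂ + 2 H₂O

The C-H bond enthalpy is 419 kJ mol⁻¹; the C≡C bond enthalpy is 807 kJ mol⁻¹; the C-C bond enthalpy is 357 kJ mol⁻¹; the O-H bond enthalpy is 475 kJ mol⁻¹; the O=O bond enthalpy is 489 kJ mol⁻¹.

Let D be the C=O bond energy.
Σ(broken) = 1×807 + 1×357 + 4×419 + 4×489 = 4796
Σ(formed) = 6×D + 4×475 = 1900 + 6D
ΔH = Σ(broken) − Σ(formed) = (4796) − (1900 + 6D) = +2896 − 6D
Setting this equal to −1952 kJ gives 6D = 4848, so D = 808 kJ/mol.

D(C=O) ≈ 808 kJ/mol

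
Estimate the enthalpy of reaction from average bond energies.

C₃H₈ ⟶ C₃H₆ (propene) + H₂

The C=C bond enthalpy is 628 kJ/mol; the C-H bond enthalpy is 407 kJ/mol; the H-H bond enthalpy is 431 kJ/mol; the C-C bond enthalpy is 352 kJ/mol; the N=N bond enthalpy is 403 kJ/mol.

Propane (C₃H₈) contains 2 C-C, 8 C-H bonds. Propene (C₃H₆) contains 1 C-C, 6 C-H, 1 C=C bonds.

Bonds broken (reactants):
  C-C: 2 × 352 = 704
  C-H: 8 × 407 = 3256
  Σ(broken) = 3960 kJ
Bonds formed (products):
  C-C: 1 × 352 = 352
  C-H: 6 × 407 = 2442
  C=C: 1 × 628 = 628
  H-H: 1 × 431 = 431
  Σ(formed) = 3853 kJ
ΔH = Σ(broken) − Σ(formed) = 3960 − 3853 = +107 kJ

ΔH ≈ +107 kJ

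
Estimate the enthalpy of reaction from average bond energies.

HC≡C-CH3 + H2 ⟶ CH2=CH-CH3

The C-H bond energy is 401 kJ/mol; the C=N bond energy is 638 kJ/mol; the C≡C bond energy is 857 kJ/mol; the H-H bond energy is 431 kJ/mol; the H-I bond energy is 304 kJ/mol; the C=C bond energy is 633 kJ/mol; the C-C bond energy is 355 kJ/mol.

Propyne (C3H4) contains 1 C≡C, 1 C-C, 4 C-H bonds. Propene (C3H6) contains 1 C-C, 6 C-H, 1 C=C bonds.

ΔH ≈ −147 kJ

Bonds broken (reactants):
  C≡C: 1 × 857 = 857
  C-C: 1 × 355 = 355
  C-H: 4 × 401 = 1604
  H-H: 1 × 431 = 431
  Σ(broken) = 3247 kJ
Bonds formed (products):
  C-C: 1 × 355 = 355
  C-H: 6 × 401 = 2406
  C=C: 1 × 633 = 633
  Σ(formed) = 3394 kJ
ΔH = Σ(broken) − Σ(formed) = 3247 − 3394 = −147 kJ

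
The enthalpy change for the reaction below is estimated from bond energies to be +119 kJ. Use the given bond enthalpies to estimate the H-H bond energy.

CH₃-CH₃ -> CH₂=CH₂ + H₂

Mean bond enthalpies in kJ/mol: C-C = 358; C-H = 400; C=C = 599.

Let D be the H-H bond energy.
Σ(broken) = 1×358 + 6×400 = 2758
Σ(formed) = 4×400 + 1×599 + 1×D = 2199 + D
ΔH = Σ(broken) − Σ(formed) = (2758) − (2199 + D) = +559 − D
Setting this equal to +119 kJ gives D = 440 kJ/mol.

D(H-H) ≈ 440 kJ/mol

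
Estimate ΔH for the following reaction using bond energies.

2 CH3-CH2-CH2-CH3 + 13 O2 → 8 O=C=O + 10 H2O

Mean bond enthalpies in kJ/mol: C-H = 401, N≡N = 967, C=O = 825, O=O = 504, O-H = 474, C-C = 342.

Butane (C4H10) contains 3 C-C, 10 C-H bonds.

Bonds broken (reactants):
  C-C: 6 × 342 = 2052
  C-H: 20 × 401 = 8020
  O=O: 13 × 504 = 6552
  Σ(broken) = 16624 kJ
Bonds formed (products):
  C=O: 16 × 825 = 13200
  O-H: 20 × 474 = 9480
  Σ(formed) = 22680 kJ
ΔH = Σ(broken) − Σ(formed) = 16624 − 22680 = −6056 kJ

ΔH ≈ −6056 kJ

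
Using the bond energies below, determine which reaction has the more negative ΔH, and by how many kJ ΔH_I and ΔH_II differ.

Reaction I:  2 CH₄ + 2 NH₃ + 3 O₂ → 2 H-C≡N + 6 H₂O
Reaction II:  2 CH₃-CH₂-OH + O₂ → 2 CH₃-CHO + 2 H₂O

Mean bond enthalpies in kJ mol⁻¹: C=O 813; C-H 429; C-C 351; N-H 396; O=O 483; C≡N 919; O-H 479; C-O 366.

Reaction I:
  Bonds broken (reactants):
    C-H: 8 × 429 = 3432
    N-H: 6 × 396 = 2376
    O=O: 3 × 483 = 1449
    Σ(broken) = 7257 kJ
  Bonds formed (products):
    C≡N: 2 × 919 = 1838
    C-H: 2 × 429 = 858
    O-H: 12 × 479 = 5748
    Σ(formed) = 8444 kJ
  ΔH_I = 7257 − 8444 = −1187 kJ
Reaction II:
  Bonds broken (reactants):
    C-C: 2 × 351 = 702
    C-H: 10 × 429 = 4290
    C-O: 2 × 366 = 732
    O-H: 2 × 479 = 958
    O=O: 1 × 483 = 483
    Σ(broken) = 7165 kJ
  Bonds formed (products):
    C-C: 2 × 351 = 702
    C-H: 8 × 429 = 3432
    C=O: 2 × 813 = 1626
    O-H: 4 × 479 = 1916
    Σ(formed) = 7676 kJ
  ΔH_II = 7165 − 7676 = −511 kJ
ΔH_I − ΔH_II = −676 kJ, so reaction I has the more negative ΔH; |ΔH_I − ΔH_II| = 676 kJ.

Reaction I, by 676 kJ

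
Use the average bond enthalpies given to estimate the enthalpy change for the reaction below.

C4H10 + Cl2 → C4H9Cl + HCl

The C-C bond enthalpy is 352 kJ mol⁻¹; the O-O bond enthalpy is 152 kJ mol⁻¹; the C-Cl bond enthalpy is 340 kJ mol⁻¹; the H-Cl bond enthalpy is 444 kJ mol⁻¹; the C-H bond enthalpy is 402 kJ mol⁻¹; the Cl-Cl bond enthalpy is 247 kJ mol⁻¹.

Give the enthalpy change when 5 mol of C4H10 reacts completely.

ΔH = −675 kJ

Bonds broken (reactants):
  C-C: 3 × 352 = 1056
  C-H: 10 × 402 = 4020
  Cl-Cl: 1 × 247 = 247
  Σ(broken) = 5323 kJ
Bonds formed (products):
  C-C: 3 × 352 = 1056
  C-Cl: 1 × 340 = 340
  C-H: 9 × 402 = 3618
  H-Cl: 1 × 444 = 444
  Σ(formed) = 5458 kJ
ΔH = Σ(broken) − Σ(formed) = 5323 − 5458 = −135 kJ
For 5× the reaction as written: 5 × (−135) = −675 kJ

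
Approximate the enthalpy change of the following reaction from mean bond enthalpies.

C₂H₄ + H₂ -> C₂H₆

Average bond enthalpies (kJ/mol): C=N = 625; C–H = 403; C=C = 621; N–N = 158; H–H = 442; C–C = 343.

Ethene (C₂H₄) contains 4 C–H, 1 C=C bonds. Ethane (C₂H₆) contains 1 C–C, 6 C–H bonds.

ΔH ≈ −86 kJ

Bonds broken (reactants):
  C–H: 4 × 403 = 1612
  C=C: 1 × 621 = 621
  H–H: 1 × 442 = 442
  Σ(broken) = 2675 kJ
Bonds formed (products):
  C–C: 1 × 343 = 343
  C–H: 6 × 403 = 2418
  Σ(formed) = 2761 kJ
ΔH = Σ(broken) − Σ(formed) = 2675 − 2761 = −86 kJ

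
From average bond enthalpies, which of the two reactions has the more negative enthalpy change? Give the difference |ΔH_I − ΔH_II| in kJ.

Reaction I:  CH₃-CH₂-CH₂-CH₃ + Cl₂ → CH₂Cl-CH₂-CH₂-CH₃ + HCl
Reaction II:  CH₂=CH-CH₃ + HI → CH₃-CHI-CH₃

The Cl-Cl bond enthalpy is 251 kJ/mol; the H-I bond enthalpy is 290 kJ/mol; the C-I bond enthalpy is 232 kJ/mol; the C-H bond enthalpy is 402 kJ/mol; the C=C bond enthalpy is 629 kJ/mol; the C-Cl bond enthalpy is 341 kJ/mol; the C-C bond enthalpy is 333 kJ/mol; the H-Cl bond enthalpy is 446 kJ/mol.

Reaction I, by 86 kJ

Reaction I:
  Bonds broken (reactants):
    C-C: 3 × 333 = 999
    C-H: 10 × 402 = 4020
    Cl-Cl: 1 × 251 = 251
    Σ(broken) = 5270 kJ
  Bonds formed (products):
    C-C: 3 × 333 = 999
    C-Cl: 1 × 341 = 341
    C-H: 9 × 402 = 3618
    H-Cl: 1 × 446 = 446
    Σ(formed) = 5404 kJ
  ΔH_I = 5270 − 5404 = −134 kJ
Reaction II:
  Bonds broken (reactants):
    C-C: 1 × 333 = 333
    C-H: 6 × 402 = 2412
    C=C: 1 × 629 = 629
    H-I: 1 × 290 = 290
    Σ(broken) = 3664 kJ
  Bonds formed (products):
    C-C: 2 × 333 = 666
    C-H: 7 × 402 = 2814
    C-I: 1 × 232 = 232
    Σ(formed) = 3712 kJ
  ΔH_II = 3664 − 3712 = −48 kJ
ΔH_I − ΔH_II = −86 kJ, so reaction I has the more negative ΔH; |ΔH_I − ΔH_II| = 86 kJ.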